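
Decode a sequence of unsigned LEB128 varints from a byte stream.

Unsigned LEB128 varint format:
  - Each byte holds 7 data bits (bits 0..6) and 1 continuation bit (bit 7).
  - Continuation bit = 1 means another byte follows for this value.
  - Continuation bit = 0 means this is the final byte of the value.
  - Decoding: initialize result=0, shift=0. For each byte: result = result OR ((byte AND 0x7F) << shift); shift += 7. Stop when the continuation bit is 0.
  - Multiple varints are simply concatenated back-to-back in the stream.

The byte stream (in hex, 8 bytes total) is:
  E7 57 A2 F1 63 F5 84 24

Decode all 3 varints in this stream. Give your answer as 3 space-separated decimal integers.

Answer: 11239 1636514 590453

Derivation:
  byte[0]=0xE7 cont=1 payload=0x67=103: acc |= 103<<0 -> acc=103 shift=7
  byte[1]=0x57 cont=0 payload=0x57=87: acc |= 87<<7 -> acc=11239 shift=14 [end]
Varint 1: bytes[0:2] = E7 57 -> value 11239 (2 byte(s))
  byte[2]=0xA2 cont=1 payload=0x22=34: acc |= 34<<0 -> acc=34 shift=7
  byte[3]=0xF1 cont=1 payload=0x71=113: acc |= 113<<7 -> acc=14498 shift=14
  byte[4]=0x63 cont=0 payload=0x63=99: acc |= 99<<14 -> acc=1636514 shift=21 [end]
Varint 2: bytes[2:5] = A2 F1 63 -> value 1636514 (3 byte(s))
  byte[5]=0xF5 cont=1 payload=0x75=117: acc |= 117<<0 -> acc=117 shift=7
  byte[6]=0x84 cont=1 payload=0x04=4: acc |= 4<<7 -> acc=629 shift=14
  byte[7]=0x24 cont=0 payload=0x24=36: acc |= 36<<14 -> acc=590453 shift=21 [end]
Varint 3: bytes[5:8] = F5 84 24 -> value 590453 (3 byte(s))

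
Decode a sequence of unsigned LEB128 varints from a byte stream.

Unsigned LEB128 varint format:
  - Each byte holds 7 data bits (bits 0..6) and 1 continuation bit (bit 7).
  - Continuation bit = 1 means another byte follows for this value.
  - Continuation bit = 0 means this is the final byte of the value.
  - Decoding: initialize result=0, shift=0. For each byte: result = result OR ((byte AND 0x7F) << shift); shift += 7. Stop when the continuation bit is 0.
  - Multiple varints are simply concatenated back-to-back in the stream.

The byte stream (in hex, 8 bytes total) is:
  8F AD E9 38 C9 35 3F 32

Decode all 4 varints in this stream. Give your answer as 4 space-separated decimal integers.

  byte[0]=0x8F cont=1 payload=0x0F=15: acc |= 15<<0 -> acc=15 shift=7
  byte[1]=0xAD cont=1 payload=0x2D=45: acc |= 45<<7 -> acc=5775 shift=14
  byte[2]=0xE9 cont=1 payload=0x69=105: acc |= 105<<14 -> acc=1726095 shift=21
  byte[3]=0x38 cont=0 payload=0x38=56: acc |= 56<<21 -> acc=119166607 shift=28 [end]
Varint 1: bytes[0:4] = 8F AD E9 38 -> value 119166607 (4 byte(s))
  byte[4]=0xC9 cont=1 payload=0x49=73: acc |= 73<<0 -> acc=73 shift=7
  byte[5]=0x35 cont=0 payload=0x35=53: acc |= 53<<7 -> acc=6857 shift=14 [end]
Varint 2: bytes[4:6] = C9 35 -> value 6857 (2 byte(s))
  byte[6]=0x3F cont=0 payload=0x3F=63: acc |= 63<<0 -> acc=63 shift=7 [end]
Varint 3: bytes[6:7] = 3F -> value 63 (1 byte(s))
  byte[7]=0x32 cont=0 payload=0x32=50: acc |= 50<<0 -> acc=50 shift=7 [end]
Varint 4: bytes[7:8] = 32 -> value 50 (1 byte(s))

Answer: 119166607 6857 63 50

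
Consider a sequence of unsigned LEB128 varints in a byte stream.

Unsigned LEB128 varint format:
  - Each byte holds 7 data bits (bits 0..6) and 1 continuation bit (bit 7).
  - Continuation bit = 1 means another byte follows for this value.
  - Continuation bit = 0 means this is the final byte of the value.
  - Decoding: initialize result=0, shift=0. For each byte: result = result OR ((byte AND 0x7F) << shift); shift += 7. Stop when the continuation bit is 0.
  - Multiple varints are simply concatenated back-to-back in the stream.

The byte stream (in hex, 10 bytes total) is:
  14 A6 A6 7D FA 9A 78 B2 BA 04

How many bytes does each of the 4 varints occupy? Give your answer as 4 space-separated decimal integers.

  byte[0]=0x14 cont=0 payload=0x14=20: acc |= 20<<0 -> acc=20 shift=7 [end]
Varint 1: bytes[0:1] = 14 -> value 20 (1 byte(s))
  byte[1]=0xA6 cont=1 payload=0x26=38: acc |= 38<<0 -> acc=38 shift=7
  byte[2]=0xA6 cont=1 payload=0x26=38: acc |= 38<<7 -> acc=4902 shift=14
  byte[3]=0x7D cont=0 payload=0x7D=125: acc |= 125<<14 -> acc=2052902 shift=21 [end]
Varint 2: bytes[1:4] = A6 A6 7D -> value 2052902 (3 byte(s))
  byte[4]=0xFA cont=1 payload=0x7A=122: acc |= 122<<0 -> acc=122 shift=7
  byte[5]=0x9A cont=1 payload=0x1A=26: acc |= 26<<7 -> acc=3450 shift=14
  byte[6]=0x78 cont=0 payload=0x78=120: acc |= 120<<14 -> acc=1969530 shift=21 [end]
Varint 3: bytes[4:7] = FA 9A 78 -> value 1969530 (3 byte(s))
  byte[7]=0xB2 cont=1 payload=0x32=50: acc |= 50<<0 -> acc=50 shift=7
  byte[8]=0xBA cont=1 payload=0x3A=58: acc |= 58<<7 -> acc=7474 shift=14
  byte[9]=0x04 cont=0 payload=0x04=4: acc |= 4<<14 -> acc=73010 shift=21 [end]
Varint 4: bytes[7:10] = B2 BA 04 -> value 73010 (3 byte(s))

Answer: 1 3 3 3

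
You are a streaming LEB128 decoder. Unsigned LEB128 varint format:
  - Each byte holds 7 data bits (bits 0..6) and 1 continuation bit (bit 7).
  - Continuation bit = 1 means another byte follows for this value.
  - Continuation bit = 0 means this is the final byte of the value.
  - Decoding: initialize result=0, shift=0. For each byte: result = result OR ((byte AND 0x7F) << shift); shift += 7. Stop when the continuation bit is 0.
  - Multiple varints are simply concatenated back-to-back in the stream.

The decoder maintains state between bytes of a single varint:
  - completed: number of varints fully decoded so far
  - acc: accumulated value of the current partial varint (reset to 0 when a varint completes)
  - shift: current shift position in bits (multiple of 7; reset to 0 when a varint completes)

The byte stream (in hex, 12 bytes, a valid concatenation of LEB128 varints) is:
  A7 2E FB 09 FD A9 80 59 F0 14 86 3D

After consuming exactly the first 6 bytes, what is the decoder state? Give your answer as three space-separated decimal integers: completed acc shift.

Answer: 2 5373 14

Derivation:
byte[0]=0xA7 cont=1 payload=0x27: acc |= 39<<0 -> completed=0 acc=39 shift=7
byte[1]=0x2E cont=0 payload=0x2E: varint #1 complete (value=5927); reset -> completed=1 acc=0 shift=0
byte[2]=0xFB cont=1 payload=0x7B: acc |= 123<<0 -> completed=1 acc=123 shift=7
byte[3]=0x09 cont=0 payload=0x09: varint #2 complete (value=1275); reset -> completed=2 acc=0 shift=0
byte[4]=0xFD cont=1 payload=0x7D: acc |= 125<<0 -> completed=2 acc=125 shift=7
byte[5]=0xA9 cont=1 payload=0x29: acc |= 41<<7 -> completed=2 acc=5373 shift=14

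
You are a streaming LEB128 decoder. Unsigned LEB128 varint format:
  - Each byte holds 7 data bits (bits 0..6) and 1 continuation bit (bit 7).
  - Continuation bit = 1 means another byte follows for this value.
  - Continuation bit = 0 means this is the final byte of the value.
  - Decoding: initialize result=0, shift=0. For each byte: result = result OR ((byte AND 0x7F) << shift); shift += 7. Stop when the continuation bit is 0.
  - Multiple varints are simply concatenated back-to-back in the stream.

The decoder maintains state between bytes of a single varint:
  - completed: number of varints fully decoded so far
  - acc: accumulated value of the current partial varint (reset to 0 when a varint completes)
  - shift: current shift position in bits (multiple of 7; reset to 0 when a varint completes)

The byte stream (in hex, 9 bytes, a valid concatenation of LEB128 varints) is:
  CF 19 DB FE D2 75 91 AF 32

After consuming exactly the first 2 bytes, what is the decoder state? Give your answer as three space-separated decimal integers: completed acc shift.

byte[0]=0xCF cont=1 payload=0x4F: acc |= 79<<0 -> completed=0 acc=79 shift=7
byte[1]=0x19 cont=0 payload=0x19: varint #1 complete (value=3279); reset -> completed=1 acc=0 shift=0

Answer: 1 0 0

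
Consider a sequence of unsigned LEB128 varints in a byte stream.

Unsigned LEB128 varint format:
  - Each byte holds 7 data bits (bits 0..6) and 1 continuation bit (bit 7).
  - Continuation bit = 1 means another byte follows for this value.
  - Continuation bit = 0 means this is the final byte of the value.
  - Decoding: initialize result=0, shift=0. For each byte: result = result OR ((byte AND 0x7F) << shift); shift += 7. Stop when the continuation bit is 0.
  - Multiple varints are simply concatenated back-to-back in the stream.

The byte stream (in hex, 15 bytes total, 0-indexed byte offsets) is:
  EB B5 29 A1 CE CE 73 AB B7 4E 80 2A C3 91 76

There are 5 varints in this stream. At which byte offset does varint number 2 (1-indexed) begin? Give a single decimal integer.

  byte[0]=0xEB cont=1 payload=0x6B=107: acc |= 107<<0 -> acc=107 shift=7
  byte[1]=0xB5 cont=1 payload=0x35=53: acc |= 53<<7 -> acc=6891 shift=14
  byte[2]=0x29 cont=0 payload=0x29=41: acc |= 41<<14 -> acc=678635 shift=21 [end]
Varint 1: bytes[0:3] = EB B5 29 -> value 678635 (3 byte(s))
  byte[3]=0xA1 cont=1 payload=0x21=33: acc |= 33<<0 -> acc=33 shift=7
  byte[4]=0xCE cont=1 payload=0x4E=78: acc |= 78<<7 -> acc=10017 shift=14
  byte[5]=0xCE cont=1 payload=0x4E=78: acc |= 78<<14 -> acc=1287969 shift=21
  byte[6]=0x73 cont=0 payload=0x73=115: acc |= 115<<21 -> acc=242460449 shift=28 [end]
Varint 2: bytes[3:7] = A1 CE CE 73 -> value 242460449 (4 byte(s))
  byte[7]=0xAB cont=1 payload=0x2B=43: acc |= 43<<0 -> acc=43 shift=7
  byte[8]=0xB7 cont=1 payload=0x37=55: acc |= 55<<7 -> acc=7083 shift=14
  byte[9]=0x4E cont=0 payload=0x4E=78: acc |= 78<<14 -> acc=1285035 shift=21 [end]
Varint 3: bytes[7:10] = AB B7 4E -> value 1285035 (3 byte(s))
  byte[10]=0x80 cont=1 payload=0x00=0: acc |= 0<<0 -> acc=0 shift=7
  byte[11]=0x2A cont=0 payload=0x2A=42: acc |= 42<<7 -> acc=5376 shift=14 [end]
Varint 4: bytes[10:12] = 80 2A -> value 5376 (2 byte(s))
  byte[12]=0xC3 cont=1 payload=0x43=67: acc |= 67<<0 -> acc=67 shift=7
  byte[13]=0x91 cont=1 payload=0x11=17: acc |= 17<<7 -> acc=2243 shift=14
  byte[14]=0x76 cont=0 payload=0x76=118: acc |= 118<<14 -> acc=1935555 shift=21 [end]
Varint 5: bytes[12:15] = C3 91 76 -> value 1935555 (3 byte(s))

Answer: 3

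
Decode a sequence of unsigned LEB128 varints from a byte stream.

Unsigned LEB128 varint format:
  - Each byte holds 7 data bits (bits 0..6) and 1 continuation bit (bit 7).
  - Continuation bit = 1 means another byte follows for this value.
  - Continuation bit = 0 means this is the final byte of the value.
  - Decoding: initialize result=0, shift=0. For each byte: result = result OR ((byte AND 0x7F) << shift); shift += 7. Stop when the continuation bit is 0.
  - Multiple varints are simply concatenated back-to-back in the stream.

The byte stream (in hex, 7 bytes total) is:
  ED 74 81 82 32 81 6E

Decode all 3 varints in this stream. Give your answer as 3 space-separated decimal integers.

  byte[0]=0xED cont=1 payload=0x6D=109: acc |= 109<<0 -> acc=109 shift=7
  byte[1]=0x74 cont=0 payload=0x74=116: acc |= 116<<7 -> acc=14957 shift=14 [end]
Varint 1: bytes[0:2] = ED 74 -> value 14957 (2 byte(s))
  byte[2]=0x81 cont=1 payload=0x01=1: acc |= 1<<0 -> acc=1 shift=7
  byte[3]=0x82 cont=1 payload=0x02=2: acc |= 2<<7 -> acc=257 shift=14
  byte[4]=0x32 cont=0 payload=0x32=50: acc |= 50<<14 -> acc=819457 shift=21 [end]
Varint 2: bytes[2:5] = 81 82 32 -> value 819457 (3 byte(s))
  byte[5]=0x81 cont=1 payload=0x01=1: acc |= 1<<0 -> acc=1 shift=7
  byte[6]=0x6E cont=0 payload=0x6E=110: acc |= 110<<7 -> acc=14081 shift=14 [end]
Varint 3: bytes[5:7] = 81 6E -> value 14081 (2 byte(s))

Answer: 14957 819457 14081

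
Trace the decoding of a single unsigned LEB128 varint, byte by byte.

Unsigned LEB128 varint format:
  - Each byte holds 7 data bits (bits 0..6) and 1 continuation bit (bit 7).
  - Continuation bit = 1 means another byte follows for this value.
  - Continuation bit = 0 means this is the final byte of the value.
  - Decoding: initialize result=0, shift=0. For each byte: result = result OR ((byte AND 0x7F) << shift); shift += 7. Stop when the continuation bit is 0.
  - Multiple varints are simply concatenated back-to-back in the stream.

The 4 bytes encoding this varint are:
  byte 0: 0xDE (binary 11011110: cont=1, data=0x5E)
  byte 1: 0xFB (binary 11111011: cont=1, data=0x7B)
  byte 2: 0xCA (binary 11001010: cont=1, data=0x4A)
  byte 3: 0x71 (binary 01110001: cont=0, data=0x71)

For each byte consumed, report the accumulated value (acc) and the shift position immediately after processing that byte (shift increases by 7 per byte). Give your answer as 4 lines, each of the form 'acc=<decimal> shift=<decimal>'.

byte 0=0xDE: payload=0x5E=94, contrib = 94<<0 = 94; acc -> 94, shift -> 7
byte 1=0xFB: payload=0x7B=123, contrib = 123<<7 = 15744; acc -> 15838, shift -> 14
byte 2=0xCA: payload=0x4A=74, contrib = 74<<14 = 1212416; acc -> 1228254, shift -> 21
byte 3=0x71: payload=0x71=113, contrib = 113<<21 = 236978176; acc -> 238206430, shift -> 28

Answer: acc=94 shift=7
acc=15838 shift=14
acc=1228254 shift=21
acc=238206430 shift=28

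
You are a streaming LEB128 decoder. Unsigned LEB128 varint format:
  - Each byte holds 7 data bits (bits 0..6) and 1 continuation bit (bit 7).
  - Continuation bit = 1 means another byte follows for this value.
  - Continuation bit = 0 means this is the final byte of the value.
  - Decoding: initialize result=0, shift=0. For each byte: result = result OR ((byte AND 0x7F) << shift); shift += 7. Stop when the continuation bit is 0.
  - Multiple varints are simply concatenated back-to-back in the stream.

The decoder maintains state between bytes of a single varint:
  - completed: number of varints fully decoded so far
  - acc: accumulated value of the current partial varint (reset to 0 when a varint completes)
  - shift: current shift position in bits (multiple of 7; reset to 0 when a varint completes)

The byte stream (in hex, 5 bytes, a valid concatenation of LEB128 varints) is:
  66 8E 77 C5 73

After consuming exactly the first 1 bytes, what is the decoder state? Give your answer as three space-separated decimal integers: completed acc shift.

Answer: 1 0 0

Derivation:
byte[0]=0x66 cont=0 payload=0x66: varint #1 complete (value=102); reset -> completed=1 acc=0 shift=0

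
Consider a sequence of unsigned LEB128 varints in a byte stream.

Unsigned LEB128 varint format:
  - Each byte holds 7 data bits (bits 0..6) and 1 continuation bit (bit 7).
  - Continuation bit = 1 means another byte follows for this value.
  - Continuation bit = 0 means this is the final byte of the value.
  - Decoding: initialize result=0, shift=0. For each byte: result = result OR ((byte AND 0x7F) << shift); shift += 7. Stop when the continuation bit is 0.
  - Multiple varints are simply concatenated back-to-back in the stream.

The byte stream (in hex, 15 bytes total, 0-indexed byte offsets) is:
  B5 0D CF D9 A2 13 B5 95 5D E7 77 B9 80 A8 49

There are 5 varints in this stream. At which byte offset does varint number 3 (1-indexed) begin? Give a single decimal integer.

Answer: 6

Derivation:
  byte[0]=0xB5 cont=1 payload=0x35=53: acc |= 53<<0 -> acc=53 shift=7
  byte[1]=0x0D cont=0 payload=0x0D=13: acc |= 13<<7 -> acc=1717 shift=14 [end]
Varint 1: bytes[0:2] = B5 0D -> value 1717 (2 byte(s))
  byte[2]=0xCF cont=1 payload=0x4F=79: acc |= 79<<0 -> acc=79 shift=7
  byte[3]=0xD9 cont=1 payload=0x59=89: acc |= 89<<7 -> acc=11471 shift=14
  byte[4]=0xA2 cont=1 payload=0x22=34: acc |= 34<<14 -> acc=568527 shift=21
  byte[5]=0x13 cont=0 payload=0x13=19: acc |= 19<<21 -> acc=40414415 shift=28 [end]
Varint 2: bytes[2:6] = CF D9 A2 13 -> value 40414415 (4 byte(s))
  byte[6]=0xB5 cont=1 payload=0x35=53: acc |= 53<<0 -> acc=53 shift=7
  byte[7]=0x95 cont=1 payload=0x15=21: acc |= 21<<7 -> acc=2741 shift=14
  byte[8]=0x5D cont=0 payload=0x5D=93: acc |= 93<<14 -> acc=1526453 shift=21 [end]
Varint 3: bytes[6:9] = B5 95 5D -> value 1526453 (3 byte(s))
  byte[9]=0xE7 cont=1 payload=0x67=103: acc |= 103<<0 -> acc=103 shift=7
  byte[10]=0x77 cont=0 payload=0x77=119: acc |= 119<<7 -> acc=15335 shift=14 [end]
Varint 4: bytes[9:11] = E7 77 -> value 15335 (2 byte(s))
  byte[11]=0xB9 cont=1 payload=0x39=57: acc |= 57<<0 -> acc=57 shift=7
  byte[12]=0x80 cont=1 payload=0x00=0: acc |= 0<<7 -> acc=57 shift=14
  byte[13]=0xA8 cont=1 payload=0x28=40: acc |= 40<<14 -> acc=655417 shift=21
  byte[14]=0x49 cont=0 payload=0x49=73: acc |= 73<<21 -> acc=153747513 shift=28 [end]
Varint 5: bytes[11:15] = B9 80 A8 49 -> value 153747513 (4 byte(s))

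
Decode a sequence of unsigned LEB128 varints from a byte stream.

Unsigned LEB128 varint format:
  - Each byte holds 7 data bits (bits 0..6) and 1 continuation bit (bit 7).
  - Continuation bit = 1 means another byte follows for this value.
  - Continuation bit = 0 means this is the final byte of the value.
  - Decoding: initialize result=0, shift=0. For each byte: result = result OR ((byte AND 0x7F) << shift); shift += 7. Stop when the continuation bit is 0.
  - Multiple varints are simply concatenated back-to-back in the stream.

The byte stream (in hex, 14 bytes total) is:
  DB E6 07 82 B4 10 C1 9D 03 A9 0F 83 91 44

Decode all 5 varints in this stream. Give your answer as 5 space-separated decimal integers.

  byte[0]=0xDB cont=1 payload=0x5B=91: acc |= 91<<0 -> acc=91 shift=7
  byte[1]=0xE6 cont=1 payload=0x66=102: acc |= 102<<7 -> acc=13147 shift=14
  byte[2]=0x07 cont=0 payload=0x07=7: acc |= 7<<14 -> acc=127835 shift=21 [end]
Varint 1: bytes[0:3] = DB E6 07 -> value 127835 (3 byte(s))
  byte[3]=0x82 cont=1 payload=0x02=2: acc |= 2<<0 -> acc=2 shift=7
  byte[4]=0xB4 cont=1 payload=0x34=52: acc |= 52<<7 -> acc=6658 shift=14
  byte[5]=0x10 cont=0 payload=0x10=16: acc |= 16<<14 -> acc=268802 shift=21 [end]
Varint 2: bytes[3:6] = 82 B4 10 -> value 268802 (3 byte(s))
  byte[6]=0xC1 cont=1 payload=0x41=65: acc |= 65<<0 -> acc=65 shift=7
  byte[7]=0x9D cont=1 payload=0x1D=29: acc |= 29<<7 -> acc=3777 shift=14
  byte[8]=0x03 cont=0 payload=0x03=3: acc |= 3<<14 -> acc=52929 shift=21 [end]
Varint 3: bytes[6:9] = C1 9D 03 -> value 52929 (3 byte(s))
  byte[9]=0xA9 cont=1 payload=0x29=41: acc |= 41<<0 -> acc=41 shift=7
  byte[10]=0x0F cont=0 payload=0x0F=15: acc |= 15<<7 -> acc=1961 shift=14 [end]
Varint 4: bytes[9:11] = A9 0F -> value 1961 (2 byte(s))
  byte[11]=0x83 cont=1 payload=0x03=3: acc |= 3<<0 -> acc=3 shift=7
  byte[12]=0x91 cont=1 payload=0x11=17: acc |= 17<<7 -> acc=2179 shift=14
  byte[13]=0x44 cont=0 payload=0x44=68: acc |= 68<<14 -> acc=1116291 shift=21 [end]
Varint 5: bytes[11:14] = 83 91 44 -> value 1116291 (3 byte(s))

Answer: 127835 268802 52929 1961 1116291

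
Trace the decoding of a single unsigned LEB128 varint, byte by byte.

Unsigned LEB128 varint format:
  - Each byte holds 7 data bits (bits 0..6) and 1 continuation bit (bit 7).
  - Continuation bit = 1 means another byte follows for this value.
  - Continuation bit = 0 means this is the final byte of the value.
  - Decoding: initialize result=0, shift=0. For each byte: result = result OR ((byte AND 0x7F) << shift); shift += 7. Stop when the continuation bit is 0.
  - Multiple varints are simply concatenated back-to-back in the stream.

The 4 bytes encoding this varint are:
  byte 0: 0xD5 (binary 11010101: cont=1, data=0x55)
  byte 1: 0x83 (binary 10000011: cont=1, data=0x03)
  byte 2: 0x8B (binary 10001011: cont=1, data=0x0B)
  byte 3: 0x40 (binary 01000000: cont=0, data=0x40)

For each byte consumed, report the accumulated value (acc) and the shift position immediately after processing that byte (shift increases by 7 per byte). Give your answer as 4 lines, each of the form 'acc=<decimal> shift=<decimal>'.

byte 0=0xD5: payload=0x55=85, contrib = 85<<0 = 85; acc -> 85, shift -> 7
byte 1=0x83: payload=0x03=3, contrib = 3<<7 = 384; acc -> 469, shift -> 14
byte 2=0x8B: payload=0x0B=11, contrib = 11<<14 = 180224; acc -> 180693, shift -> 21
byte 3=0x40: payload=0x40=64, contrib = 64<<21 = 134217728; acc -> 134398421, shift -> 28

Answer: acc=85 shift=7
acc=469 shift=14
acc=180693 shift=21
acc=134398421 shift=28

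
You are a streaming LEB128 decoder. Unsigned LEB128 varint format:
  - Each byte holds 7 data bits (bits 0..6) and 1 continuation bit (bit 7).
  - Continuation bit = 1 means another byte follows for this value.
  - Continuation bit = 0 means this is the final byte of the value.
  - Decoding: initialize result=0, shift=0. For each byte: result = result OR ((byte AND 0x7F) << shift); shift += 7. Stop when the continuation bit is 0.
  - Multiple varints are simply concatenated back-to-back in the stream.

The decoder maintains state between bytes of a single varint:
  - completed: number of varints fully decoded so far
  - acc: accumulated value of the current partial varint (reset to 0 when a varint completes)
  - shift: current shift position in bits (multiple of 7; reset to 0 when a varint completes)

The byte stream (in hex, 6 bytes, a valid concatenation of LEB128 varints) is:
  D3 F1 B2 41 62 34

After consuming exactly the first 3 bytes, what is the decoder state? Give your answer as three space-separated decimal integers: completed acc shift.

Answer: 0 833747 21

Derivation:
byte[0]=0xD3 cont=1 payload=0x53: acc |= 83<<0 -> completed=0 acc=83 shift=7
byte[1]=0xF1 cont=1 payload=0x71: acc |= 113<<7 -> completed=0 acc=14547 shift=14
byte[2]=0xB2 cont=1 payload=0x32: acc |= 50<<14 -> completed=0 acc=833747 shift=21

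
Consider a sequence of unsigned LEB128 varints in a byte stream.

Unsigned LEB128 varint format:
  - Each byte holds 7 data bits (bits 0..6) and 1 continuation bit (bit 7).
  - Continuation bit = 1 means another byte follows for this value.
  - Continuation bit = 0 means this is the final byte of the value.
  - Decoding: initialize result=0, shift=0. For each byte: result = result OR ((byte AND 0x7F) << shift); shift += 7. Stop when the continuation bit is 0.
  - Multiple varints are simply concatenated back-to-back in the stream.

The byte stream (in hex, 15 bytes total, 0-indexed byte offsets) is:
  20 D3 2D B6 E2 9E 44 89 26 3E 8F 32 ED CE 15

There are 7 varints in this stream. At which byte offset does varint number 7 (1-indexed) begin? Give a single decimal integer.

  byte[0]=0x20 cont=0 payload=0x20=32: acc |= 32<<0 -> acc=32 shift=7 [end]
Varint 1: bytes[0:1] = 20 -> value 32 (1 byte(s))
  byte[1]=0xD3 cont=1 payload=0x53=83: acc |= 83<<0 -> acc=83 shift=7
  byte[2]=0x2D cont=0 payload=0x2D=45: acc |= 45<<7 -> acc=5843 shift=14 [end]
Varint 2: bytes[1:3] = D3 2D -> value 5843 (2 byte(s))
  byte[3]=0xB6 cont=1 payload=0x36=54: acc |= 54<<0 -> acc=54 shift=7
  byte[4]=0xE2 cont=1 payload=0x62=98: acc |= 98<<7 -> acc=12598 shift=14
  byte[5]=0x9E cont=1 payload=0x1E=30: acc |= 30<<14 -> acc=504118 shift=21
  byte[6]=0x44 cont=0 payload=0x44=68: acc |= 68<<21 -> acc=143110454 shift=28 [end]
Varint 3: bytes[3:7] = B6 E2 9E 44 -> value 143110454 (4 byte(s))
  byte[7]=0x89 cont=1 payload=0x09=9: acc |= 9<<0 -> acc=9 shift=7
  byte[8]=0x26 cont=0 payload=0x26=38: acc |= 38<<7 -> acc=4873 shift=14 [end]
Varint 4: bytes[7:9] = 89 26 -> value 4873 (2 byte(s))
  byte[9]=0x3E cont=0 payload=0x3E=62: acc |= 62<<0 -> acc=62 shift=7 [end]
Varint 5: bytes[9:10] = 3E -> value 62 (1 byte(s))
  byte[10]=0x8F cont=1 payload=0x0F=15: acc |= 15<<0 -> acc=15 shift=7
  byte[11]=0x32 cont=0 payload=0x32=50: acc |= 50<<7 -> acc=6415 shift=14 [end]
Varint 6: bytes[10:12] = 8F 32 -> value 6415 (2 byte(s))
  byte[12]=0xED cont=1 payload=0x6D=109: acc |= 109<<0 -> acc=109 shift=7
  byte[13]=0xCE cont=1 payload=0x4E=78: acc |= 78<<7 -> acc=10093 shift=14
  byte[14]=0x15 cont=0 payload=0x15=21: acc |= 21<<14 -> acc=354157 shift=21 [end]
Varint 7: bytes[12:15] = ED CE 15 -> value 354157 (3 byte(s))

Answer: 12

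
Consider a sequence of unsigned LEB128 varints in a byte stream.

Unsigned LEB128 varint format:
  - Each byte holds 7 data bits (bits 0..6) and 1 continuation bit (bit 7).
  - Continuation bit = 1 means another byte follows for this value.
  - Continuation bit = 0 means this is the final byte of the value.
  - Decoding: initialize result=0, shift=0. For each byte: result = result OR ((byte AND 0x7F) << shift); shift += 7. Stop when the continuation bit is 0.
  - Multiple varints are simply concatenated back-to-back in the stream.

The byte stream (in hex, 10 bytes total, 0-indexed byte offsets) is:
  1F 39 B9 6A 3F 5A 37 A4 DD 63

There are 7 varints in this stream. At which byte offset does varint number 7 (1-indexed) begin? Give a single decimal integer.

  byte[0]=0x1F cont=0 payload=0x1F=31: acc |= 31<<0 -> acc=31 shift=7 [end]
Varint 1: bytes[0:1] = 1F -> value 31 (1 byte(s))
  byte[1]=0x39 cont=0 payload=0x39=57: acc |= 57<<0 -> acc=57 shift=7 [end]
Varint 2: bytes[1:2] = 39 -> value 57 (1 byte(s))
  byte[2]=0xB9 cont=1 payload=0x39=57: acc |= 57<<0 -> acc=57 shift=7
  byte[3]=0x6A cont=0 payload=0x6A=106: acc |= 106<<7 -> acc=13625 shift=14 [end]
Varint 3: bytes[2:4] = B9 6A -> value 13625 (2 byte(s))
  byte[4]=0x3F cont=0 payload=0x3F=63: acc |= 63<<0 -> acc=63 shift=7 [end]
Varint 4: bytes[4:5] = 3F -> value 63 (1 byte(s))
  byte[5]=0x5A cont=0 payload=0x5A=90: acc |= 90<<0 -> acc=90 shift=7 [end]
Varint 5: bytes[5:6] = 5A -> value 90 (1 byte(s))
  byte[6]=0x37 cont=0 payload=0x37=55: acc |= 55<<0 -> acc=55 shift=7 [end]
Varint 6: bytes[6:7] = 37 -> value 55 (1 byte(s))
  byte[7]=0xA4 cont=1 payload=0x24=36: acc |= 36<<0 -> acc=36 shift=7
  byte[8]=0xDD cont=1 payload=0x5D=93: acc |= 93<<7 -> acc=11940 shift=14
  byte[9]=0x63 cont=0 payload=0x63=99: acc |= 99<<14 -> acc=1633956 shift=21 [end]
Varint 7: bytes[7:10] = A4 DD 63 -> value 1633956 (3 byte(s))

Answer: 7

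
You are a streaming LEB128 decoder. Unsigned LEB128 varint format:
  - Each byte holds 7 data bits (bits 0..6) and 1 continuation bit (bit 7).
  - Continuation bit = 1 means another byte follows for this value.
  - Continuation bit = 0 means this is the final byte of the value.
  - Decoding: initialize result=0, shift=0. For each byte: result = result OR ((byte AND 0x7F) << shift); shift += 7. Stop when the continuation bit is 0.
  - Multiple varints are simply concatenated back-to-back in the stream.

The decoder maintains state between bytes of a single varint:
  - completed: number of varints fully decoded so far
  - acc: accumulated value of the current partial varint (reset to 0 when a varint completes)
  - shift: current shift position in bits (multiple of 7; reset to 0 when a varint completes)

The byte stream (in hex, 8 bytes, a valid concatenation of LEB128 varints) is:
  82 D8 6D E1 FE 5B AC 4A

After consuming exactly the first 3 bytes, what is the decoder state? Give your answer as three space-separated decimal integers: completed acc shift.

byte[0]=0x82 cont=1 payload=0x02: acc |= 2<<0 -> completed=0 acc=2 shift=7
byte[1]=0xD8 cont=1 payload=0x58: acc |= 88<<7 -> completed=0 acc=11266 shift=14
byte[2]=0x6D cont=0 payload=0x6D: varint #1 complete (value=1797122); reset -> completed=1 acc=0 shift=0

Answer: 1 0 0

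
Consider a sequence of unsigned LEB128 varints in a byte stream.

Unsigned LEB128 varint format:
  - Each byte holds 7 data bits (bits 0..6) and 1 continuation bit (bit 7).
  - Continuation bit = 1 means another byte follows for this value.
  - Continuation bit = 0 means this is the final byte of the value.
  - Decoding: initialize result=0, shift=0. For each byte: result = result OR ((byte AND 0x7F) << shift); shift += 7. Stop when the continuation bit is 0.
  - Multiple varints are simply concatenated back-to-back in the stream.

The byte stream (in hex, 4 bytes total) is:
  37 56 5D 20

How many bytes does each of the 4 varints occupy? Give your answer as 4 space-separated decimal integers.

Answer: 1 1 1 1

Derivation:
  byte[0]=0x37 cont=0 payload=0x37=55: acc |= 55<<0 -> acc=55 shift=7 [end]
Varint 1: bytes[0:1] = 37 -> value 55 (1 byte(s))
  byte[1]=0x56 cont=0 payload=0x56=86: acc |= 86<<0 -> acc=86 shift=7 [end]
Varint 2: bytes[1:2] = 56 -> value 86 (1 byte(s))
  byte[2]=0x5D cont=0 payload=0x5D=93: acc |= 93<<0 -> acc=93 shift=7 [end]
Varint 3: bytes[2:3] = 5D -> value 93 (1 byte(s))
  byte[3]=0x20 cont=0 payload=0x20=32: acc |= 32<<0 -> acc=32 shift=7 [end]
Varint 4: bytes[3:4] = 20 -> value 32 (1 byte(s))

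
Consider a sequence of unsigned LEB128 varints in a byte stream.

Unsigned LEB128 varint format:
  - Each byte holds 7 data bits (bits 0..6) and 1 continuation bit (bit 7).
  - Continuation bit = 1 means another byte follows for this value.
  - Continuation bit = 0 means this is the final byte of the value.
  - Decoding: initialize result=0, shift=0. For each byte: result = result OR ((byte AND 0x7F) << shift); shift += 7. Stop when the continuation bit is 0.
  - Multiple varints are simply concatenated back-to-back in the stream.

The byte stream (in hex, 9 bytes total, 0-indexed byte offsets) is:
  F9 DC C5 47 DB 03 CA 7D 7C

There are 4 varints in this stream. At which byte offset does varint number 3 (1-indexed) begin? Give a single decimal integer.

  byte[0]=0xF9 cont=1 payload=0x79=121: acc |= 121<<0 -> acc=121 shift=7
  byte[1]=0xDC cont=1 payload=0x5C=92: acc |= 92<<7 -> acc=11897 shift=14
  byte[2]=0xC5 cont=1 payload=0x45=69: acc |= 69<<14 -> acc=1142393 shift=21
  byte[3]=0x47 cont=0 payload=0x47=71: acc |= 71<<21 -> acc=150040185 shift=28 [end]
Varint 1: bytes[0:4] = F9 DC C5 47 -> value 150040185 (4 byte(s))
  byte[4]=0xDB cont=1 payload=0x5B=91: acc |= 91<<0 -> acc=91 shift=7
  byte[5]=0x03 cont=0 payload=0x03=3: acc |= 3<<7 -> acc=475 shift=14 [end]
Varint 2: bytes[4:6] = DB 03 -> value 475 (2 byte(s))
  byte[6]=0xCA cont=1 payload=0x4A=74: acc |= 74<<0 -> acc=74 shift=7
  byte[7]=0x7D cont=0 payload=0x7D=125: acc |= 125<<7 -> acc=16074 shift=14 [end]
Varint 3: bytes[6:8] = CA 7D -> value 16074 (2 byte(s))
  byte[8]=0x7C cont=0 payload=0x7C=124: acc |= 124<<0 -> acc=124 shift=7 [end]
Varint 4: bytes[8:9] = 7C -> value 124 (1 byte(s))

Answer: 6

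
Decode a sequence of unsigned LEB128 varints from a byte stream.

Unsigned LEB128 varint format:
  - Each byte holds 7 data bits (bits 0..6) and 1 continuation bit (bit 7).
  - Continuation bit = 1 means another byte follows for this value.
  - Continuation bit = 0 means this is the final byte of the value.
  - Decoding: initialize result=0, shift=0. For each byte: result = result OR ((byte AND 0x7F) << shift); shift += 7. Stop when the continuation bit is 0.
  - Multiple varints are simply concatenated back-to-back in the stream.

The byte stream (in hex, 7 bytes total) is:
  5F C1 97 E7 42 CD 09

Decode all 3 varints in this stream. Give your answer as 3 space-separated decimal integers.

Answer: 95 140102593 1229

Derivation:
  byte[0]=0x5F cont=0 payload=0x5F=95: acc |= 95<<0 -> acc=95 shift=7 [end]
Varint 1: bytes[0:1] = 5F -> value 95 (1 byte(s))
  byte[1]=0xC1 cont=1 payload=0x41=65: acc |= 65<<0 -> acc=65 shift=7
  byte[2]=0x97 cont=1 payload=0x17=23: acc |= 23<<7 -> acc=3009 shift=14
  byte[3]=0xE7 cont=1 payload=0x67=103: acc |= 103<<14 -> acc=1690561 shift=21
  byte[4]=0x42 cont=0 payload=0x42=66: acc |= 66<<21 -> acc=140102593 shift=28 [end]
Varint 2: bytes[1:5] = C1 97 E7 42 -> value 140102593 (4 byte(s))
  byte[5]=0xCD cont=1 payload=0x4D=77: acc |= 77<<0 -> acc=77 shift=7
  byte[6]=0x09 cont=0 payload=0x09=9: acc |= 9<<7 -> acc=1229 shift=14 [end]
Varint 3: bytes[5:7] = CD 09 -> value 1229 (2 byte(s))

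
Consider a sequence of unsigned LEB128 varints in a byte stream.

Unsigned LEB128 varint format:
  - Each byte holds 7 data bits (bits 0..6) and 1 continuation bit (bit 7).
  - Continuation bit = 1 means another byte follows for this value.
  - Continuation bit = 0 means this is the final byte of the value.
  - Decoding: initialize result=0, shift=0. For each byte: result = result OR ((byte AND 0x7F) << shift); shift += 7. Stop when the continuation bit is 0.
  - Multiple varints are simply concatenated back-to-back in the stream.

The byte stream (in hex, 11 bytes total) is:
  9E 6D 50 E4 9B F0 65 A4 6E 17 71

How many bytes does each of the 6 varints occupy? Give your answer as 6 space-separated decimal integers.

  byte[0]=0x9E cont=1 payload=0x1E=30: acc |= 30<<0 -> acc=30 shift=7
  byte[1]=0x6D cont=0 payload=0x6D=109: acc |= 109<<7 -> acc=13982 shift=14 [end]
Varint 1: bytes[0:2] = 9E 6D -> value 13982 (2 byte(s))
  byte[2]=0x50 cont=0 payload=0x50=80: acc |= 80<<0 -> acc=80 shift=7 [end]
Varint 2: bytes[2:3] = 50 -> value 80 (1 byte(s))
  byte[3]=0xE4 cont=1 payload=0x64=100: acc |= 100<<0 -> acc=100 shift=7
  byte[4]=0x9B cont=1 payload=0x1B=27: acc |= 27<<7 -> acc=3556 shift=14
  byte[5]=0xF0 cont=1 payload=0x70=112: acc |= 112<<14 -> acc=1838564 shift=21
  byte[6]=0x65 cont=0 payload=0x65=101: acc |= 101<<21 -> acc=213650916 shift=28 [end]
Varint 3: bytes[3:7] = E4 9B F0 65 -> value 213650916 (4 byte(s))
  byte[7]=0xA4 cont=1 payload=0x24=36: acc |= 36<<0 -> acc=36 shift=7
  byte[8]=0x6E cont=0 payload=0x6E=110: acc |= 110<<7 -> acc=14116 shift=14 [end]
Varint 4: bytes[7:9] = A4 6E -> value 14116 (2 byte(s))
  byte[9]=0x17 cont=0 payload=0x17=23: acc |= 23<<0 -> acc=23 shift=7 [end]
Varint 5: bytes[9:10] = 17 -> value 23 (1 byte(s))
  byte[10]=0x71 cont=0 payload=0x71=113: acc |= 113<<0 -> acc=113 shift=7 [end]
Varint 6: bytes[10:11] = 71 -> value 113 (1 byte(s))

Answer: 2 1 4 2 1 1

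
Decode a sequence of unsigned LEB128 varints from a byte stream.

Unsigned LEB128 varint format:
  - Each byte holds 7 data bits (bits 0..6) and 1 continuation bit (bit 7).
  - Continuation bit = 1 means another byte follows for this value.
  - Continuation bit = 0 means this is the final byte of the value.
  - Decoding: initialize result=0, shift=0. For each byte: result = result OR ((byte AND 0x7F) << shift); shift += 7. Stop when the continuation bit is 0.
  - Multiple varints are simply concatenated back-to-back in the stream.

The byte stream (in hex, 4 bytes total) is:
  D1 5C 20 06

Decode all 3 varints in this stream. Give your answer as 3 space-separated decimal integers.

  byte[0]=0xD1 cont=1 payload=0x51=81: acc |= 81<<0 -> acc=81 shift=7
  byte[1]=0x5C cont=0 payload=0x5C=92: acc |= 92<<7 -> acc=11857 shift=14 [end]
Varint 1: bytes[0:2] = D1 5C -> value 11857 (2 byte(s))
  byte[2]=0x20 cont=0 payload=0x20=32: acc |= 32<<0 -> acc=32 shift=7 [end]
Varint 2: bytes[2:3] = 20 -> value 32 (1 byte(s))
  byte[3]=0x06 cont=0 payload=0x06=6: acc |= 6<<0 -> acc=6 shift=7 [end]
Varint 3: bytes[3:4] = 06 -> value 6 (1 byte(s))

Answer: 11857 32 6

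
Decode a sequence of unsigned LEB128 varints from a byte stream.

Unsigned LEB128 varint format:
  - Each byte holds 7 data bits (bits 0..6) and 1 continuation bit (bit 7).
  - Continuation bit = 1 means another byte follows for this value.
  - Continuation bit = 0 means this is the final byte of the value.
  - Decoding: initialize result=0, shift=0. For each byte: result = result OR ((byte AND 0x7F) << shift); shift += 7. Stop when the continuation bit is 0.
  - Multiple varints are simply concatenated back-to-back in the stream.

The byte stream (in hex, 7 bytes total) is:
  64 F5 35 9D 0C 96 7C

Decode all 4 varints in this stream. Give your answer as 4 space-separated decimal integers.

  byte[0]=0x64 cont=0 payload=0x64=100: acc |= 100<<0 -> acc=100 shift=7 [end]
Varint 1: bytes[0:1] = 64 -> value 100 (1 byte(s))
  byte[1]=0xF5 cont=1 payload=0x75=117: acc |= 117<<0 -> acc=117 shift=7
  byte[2]=0x35 cont=0 payload=0x35=53: acc |= 53<<7 -> acc=6901 shift=14 [end]
Varint 2: bytes[1:3] = F5 35 -> value 6901 (2 byte(s))
  byte[3]=0x9D cont=1 payload=0x1D=29: acc |= 29<<0 -> acc=29 shift=7
  byte[4]=0x0C cont=0 payload=0x0C=12: acc |= 12<<7 -> acc=1565 shift=14 [end]
Varint 3: bytes[3:5] = 9D 0C -> value 1565 (2 byte(s))
  byte[5]=0x96 cont=1 payload=0x16=22: acc |= 22<<0 -> acc=22 shift=7
  byte[6]=0x7C cont=0 payload=0x7C=124: acc |= 124<<7 -> acc=15894 shift=14 [end]
Varint 4: bytes[5:7] = 96 7C -> value 15894 (2 byte(s))

Answer: 100 6901 1565 15894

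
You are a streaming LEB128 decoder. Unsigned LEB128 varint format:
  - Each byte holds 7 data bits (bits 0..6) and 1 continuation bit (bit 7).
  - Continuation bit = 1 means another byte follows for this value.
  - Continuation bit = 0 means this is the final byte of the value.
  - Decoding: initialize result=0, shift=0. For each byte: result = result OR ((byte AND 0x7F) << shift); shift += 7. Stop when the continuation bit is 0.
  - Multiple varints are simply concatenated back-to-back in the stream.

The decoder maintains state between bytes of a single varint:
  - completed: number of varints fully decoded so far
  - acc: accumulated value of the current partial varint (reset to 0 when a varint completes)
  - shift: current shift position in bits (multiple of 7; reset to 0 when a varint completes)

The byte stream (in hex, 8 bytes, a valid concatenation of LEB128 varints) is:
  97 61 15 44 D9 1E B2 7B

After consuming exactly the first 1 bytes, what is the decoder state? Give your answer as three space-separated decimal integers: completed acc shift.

byte[0]=0x97 cont=1 payload=0x17: acc |= 23<<0 -> completed=0 acc=23 shift=7

Answer: 0 23 7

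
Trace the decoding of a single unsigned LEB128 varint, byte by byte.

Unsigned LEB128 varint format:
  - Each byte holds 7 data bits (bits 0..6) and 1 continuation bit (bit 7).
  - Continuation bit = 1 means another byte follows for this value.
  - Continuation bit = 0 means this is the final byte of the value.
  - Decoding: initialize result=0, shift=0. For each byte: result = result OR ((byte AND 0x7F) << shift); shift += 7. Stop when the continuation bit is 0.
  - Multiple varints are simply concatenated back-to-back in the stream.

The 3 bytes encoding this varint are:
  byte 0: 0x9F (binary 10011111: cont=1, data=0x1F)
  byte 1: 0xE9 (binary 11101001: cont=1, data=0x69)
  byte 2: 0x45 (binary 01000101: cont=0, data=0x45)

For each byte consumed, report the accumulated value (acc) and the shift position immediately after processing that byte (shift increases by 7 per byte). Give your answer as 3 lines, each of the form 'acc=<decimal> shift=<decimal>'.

Answer: acc=31 shift=7
acc=13471 shift=14
acc=1143967 shift=21

Derivation:
byte 0=0x9F: payload=0x1F=31, contrib = 31<<0 = 31; acc -> 31, shift -> 7
byte 1=0xE9: payload=0x69=105, contrib = 105<<7 = 13440; acc -> 13471, shift -> 14
byte 2=0x45: payload=0x45=69, contrib = 69<<14 = 1130496; acc -> 1143967, shift -> 21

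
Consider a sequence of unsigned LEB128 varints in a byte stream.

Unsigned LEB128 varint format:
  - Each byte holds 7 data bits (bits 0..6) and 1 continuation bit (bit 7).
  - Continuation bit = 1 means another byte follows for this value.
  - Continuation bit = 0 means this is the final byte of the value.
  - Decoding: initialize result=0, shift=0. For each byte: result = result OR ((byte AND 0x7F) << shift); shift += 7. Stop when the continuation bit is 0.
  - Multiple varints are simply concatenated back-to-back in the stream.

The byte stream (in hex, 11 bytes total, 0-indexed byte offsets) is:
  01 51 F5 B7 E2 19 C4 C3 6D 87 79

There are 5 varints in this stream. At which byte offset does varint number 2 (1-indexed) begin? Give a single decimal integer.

  byte[0]=0x01 cont=0 payload=0x01=1: acc |= 1<<0 -> acc=1 shift=7 [end]
Varint 1: bytes[0:1] = 01 -> value 1 (1 byte(s))
  byte[1]=0x51 cont=0 payload=0x51=81: acc |= 81<<0 -> acc=81 shift=7 [end]
Varint 2: bytes[1:2] = 51 -> value 81 (1 byte(s))
  byte[2]=0xF5 cont=1 payload=0x75=117: acc |= 117<<0 -> acc=117 shift=7
  byte[3]=0xB7 cont=1 payload=0x37=55: acc |= 55<<7 -> acc=7157 shift=14
  byte[4]=0xE2 cont=1 payload=0x62=98: acc |= 98<<14 -> acc=1612789 shift=21
  byte[5]=0x19 cont=0 payload=0x19=25: acc |= 25<<21 -> acc=54041589 shift=28 [end]
Varint 3: bytes[2:6] = F5 B7 E2 19 -> value 54041589 (4 byte(s))
  byte[6]=0xC4 cont=1 payload=0x44=68: acc |= 68<<0 -> acc=68 shift=7
  byte[7]=0xC3 cont=1 payload=0x43=67: acc |= 67<<7 -> acc=8644 shift=14
  byte[8]=0x6D cont=0 payload=0x6D=109: acc |= 109<<14 -> acc=1794500 shift=21 [end]
Varint 4: bytes[6:9] = C4 C3 6D -> value 1794500 (3 byte(s))
  byte[9]=0x87 cont=1 payload=0x07=7: acc |= 7<<0 -> acc=7 shift=7
  byte[10]=0x79 cont=0 payload=0x79=121: acc |= 121<<7 -> acc=15495 shift=14 [end]
Varint 5: bytes[9:11] = 87 79 -> value 15495 (2 byte(s))

Answer: 1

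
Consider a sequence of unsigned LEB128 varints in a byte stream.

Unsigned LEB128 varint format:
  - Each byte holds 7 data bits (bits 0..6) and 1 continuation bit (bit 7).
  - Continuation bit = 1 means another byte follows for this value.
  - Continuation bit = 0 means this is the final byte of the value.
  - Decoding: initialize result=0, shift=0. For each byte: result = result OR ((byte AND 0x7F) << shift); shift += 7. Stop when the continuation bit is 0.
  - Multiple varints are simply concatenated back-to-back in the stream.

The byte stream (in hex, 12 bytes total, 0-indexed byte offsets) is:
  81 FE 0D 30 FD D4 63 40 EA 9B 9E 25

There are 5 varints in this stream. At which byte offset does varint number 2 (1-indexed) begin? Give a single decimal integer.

Answer: 3

Derivation:
  byte[0]=0x81 cont=1 payload=0x01=1: acc |= 1<<0 -> acc=1 shift=7
  byte[1]=0xFE cont=1 payload=0x7E=126: acc |= 126<<7 -> acc=16129 shift=14
  byte[2]=0x0D cont=0 payload=0x0D=13: acc |= 13<<14 -> acc=229121 shift=21 [end]
Varint 1: bytes[0:3] = 81 FE 0D -> value 229121 (3 byte(s))
  byte[3]=0x30 cont=0 payload=0x30=48: acc |= 48<<0 -> acc=48 shift=7 [end]
Varint 2: bytes[3:4] = 30 -> value 48 (1 byte(s))
  byte[4]=0xFD cont=1 payload=0x7D=125: acc |= 125<<0 -> acc=125 shift=7
  byte[5]=0xD4 cont=1 payload=0x54=84: acc |= 84<<7 -> acc=10877 shift=14
  byte[6]=0x63 cont=0 payload=0x63=99: acc |= 99<<14 -> acc=1632893 shift=21 [end]
Varint 3: bytes[4:7] = FD D4 63 -> value 1632893 (3 byte(s))
  byte[7]=0x40 cont=0 payload=0x40=64: acc |= 64<<0 -> acc=64 shift=7 [end]
Varint 4: bytes[7:8] = 40 -> value 64 (1 byte(s))
  byte[8]=0xEA cont=1 payload=0x6A=106: acc |= 106<<0 -> acc=106 shift=7
  byte[9]=0x9B cont=1 payload=0x1B=27: acc |= 27<<7 -> acc=3562 shift=14
  byte[10]=0x9E cont=1 payload=0x1E=30: acc |= 30<<14 -> acc=495082 shift=21
  byte[11]=0x25 cont=0 payload=0x25=37: acc |= 37<<21 -> acc=78089706 shift=28 [end]
Varint 5: bytes[8:12] = EA 9B 9E 25 -> value 78089706 (4 byte(s))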